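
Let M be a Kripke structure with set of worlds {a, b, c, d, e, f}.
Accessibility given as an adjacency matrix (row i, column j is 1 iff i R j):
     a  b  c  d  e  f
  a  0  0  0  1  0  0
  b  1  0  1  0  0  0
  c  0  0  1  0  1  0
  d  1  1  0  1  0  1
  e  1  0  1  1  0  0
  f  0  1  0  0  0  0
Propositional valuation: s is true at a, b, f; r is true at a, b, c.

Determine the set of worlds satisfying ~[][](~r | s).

Let φ = ~[][](~r | s). Evaluate φ at each world:
  a (successors {d}): φ is false.
  b (successors {a, c}): φ is true.
  c (successors {c, e}): φ is true.
  d (successors {a, b, d, f}): φ is true.
  e (successors {a, c, d}): φ is true.
  f (successors {b}): φ is true.
For instance, at f:
  At f: [][](~r | s) is false, so ~[][](~r | s) is true.
    At f: [][](~r | s) requires [](~r | s) at every successor {b}.
      [](~r | s) fails at b, so [][](~r | s) is false at f.
Satisfying worlds: {b, c, d, e, f}

b, c, d, e, f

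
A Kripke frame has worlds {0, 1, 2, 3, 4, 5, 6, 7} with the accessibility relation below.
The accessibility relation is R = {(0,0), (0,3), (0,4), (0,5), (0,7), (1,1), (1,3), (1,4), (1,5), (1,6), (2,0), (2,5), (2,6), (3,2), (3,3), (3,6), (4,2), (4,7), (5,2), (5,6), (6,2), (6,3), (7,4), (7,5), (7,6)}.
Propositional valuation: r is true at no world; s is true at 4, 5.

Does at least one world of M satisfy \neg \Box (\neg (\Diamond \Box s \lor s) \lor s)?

Recall that \Box ψ holds at a world iff ψ holds at every accessible world, and \Diamond ψ holds iff ψ holds at some accessible world.
Let φ = \neg \Box (\neg (\Diamond \Box s \lor s) \lor s). Evaluate φ at each world:
  0 (successors {0, 3, 4, 5, 7}): φ is false.
  1 (successors {1, 3, 4, 5, 6}): φ is false.
  2 (successors {0, 5, 6}): φ is false.
  3 (successors {2, 3, 6}): φ is false.
  4 (successors {2, 7}): φ is false.
  5 (successors {2, 6}): φ is false.
  6 (successors {2, 3}): φ is false.
  7 (successors {4, 5, 6}): φ is false.
For instance, at 5:
  At 5: \Box (\neg (\Diamond \Box s \lor s) \lor s) is true, so \neg \Box (\neg (\Diamond \Box s \lor s) \lor s) is false.
    At 5: \Box (\neg (\Diamond \Box s \lor s) \lor s) requires \neg (\Diamond \Box s \lor s) \lor s at every successor {2, 6}.
      At 2: \neg (\Diamond \Box s \lor s) \lor s is true.
      At 6: \neg (\Diamond \Box s \lor s) \lor s is true.
    So \Box (\neg (\Diamond \Box s \lor s) \lor s) is true at 5.

No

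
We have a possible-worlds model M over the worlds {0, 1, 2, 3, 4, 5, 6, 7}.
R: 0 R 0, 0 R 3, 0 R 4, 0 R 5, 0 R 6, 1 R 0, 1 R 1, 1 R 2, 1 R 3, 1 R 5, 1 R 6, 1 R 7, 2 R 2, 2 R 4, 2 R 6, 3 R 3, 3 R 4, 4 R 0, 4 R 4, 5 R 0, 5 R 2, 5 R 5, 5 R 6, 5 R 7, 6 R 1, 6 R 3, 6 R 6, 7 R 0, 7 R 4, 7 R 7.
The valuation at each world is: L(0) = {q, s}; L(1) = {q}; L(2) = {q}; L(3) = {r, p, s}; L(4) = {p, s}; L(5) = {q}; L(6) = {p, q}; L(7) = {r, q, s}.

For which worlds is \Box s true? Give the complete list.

Recall that \Box ψ holds at a world iff ψ holds at every accessible world, and \Diamond ψ holds iff ψ holds at some accessible world.
Let φ = \Box s. Evaluate φ at each world:
  0 (successors {0, 3, 4, 5, 6}): φ is false.
  1 (successors {0, 1, 2, 3, 5, 6, 7}): φ is false.
  2 (successors {2, 4, 6}): φ is false.
  3 (successors {3, 4}): φ is true.
  4 (successors {0, 4}): φ is true.
  5 (successors {0, 2, 5, 6, 7}): φ is false.
  6 (successors {1, 3, 6}): φ is false.
  7 (successors {0, 4, 7}): φ is true.
For instance, at 2:
  At 2: \Box s requires s at every successor {2, 4, 6}.
    s fails at 2, so \Box s is false at 2.
Satisfying worlds: {3, 4, 7}

3, 4, 7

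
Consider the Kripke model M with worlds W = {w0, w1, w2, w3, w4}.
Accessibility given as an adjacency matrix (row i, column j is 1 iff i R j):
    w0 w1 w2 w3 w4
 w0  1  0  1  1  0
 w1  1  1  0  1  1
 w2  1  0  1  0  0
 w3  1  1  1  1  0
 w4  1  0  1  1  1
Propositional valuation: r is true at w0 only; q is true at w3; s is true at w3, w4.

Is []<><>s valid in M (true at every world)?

Yes

Recall that []ψ holds at a world iff ψ holds at every accessible world, and <>ψ holds iff ψ holds at some accessible world.
Let φ = []<><>s. Evaluate φ at each world:
  w0 (successors {w0, w2, w3}): φ is true.
  w1 (successors {w0, w1, w3, w4}): φ is true.
  w2 (successors {w0, w2}): φ is true.
  w3 (successors {w0, w1, w2, w3}): φ is true.
  w4 (successors {w0, w2, w3, w4}): φ is true.
For instance, at w0:
  At w0: []<><>s requires <><>s at every successor {w0, w2, w3}.
      At w0: <><>s requires <>s at some successor in {w0, w2, w3}.
        <>s holds at w0, so <><>s is true at w0.
      At w2: <><>s requires <>s at some successor in {w0, w2}.
        <>s holds at w0, so <><>s is true at w2.
      At w3: <><>s requires <>s at some successor in {w0, w1, w2, w3}.
        <>s holds at w0, so <><>s is true at w3.
  So []<><>s is true at w0.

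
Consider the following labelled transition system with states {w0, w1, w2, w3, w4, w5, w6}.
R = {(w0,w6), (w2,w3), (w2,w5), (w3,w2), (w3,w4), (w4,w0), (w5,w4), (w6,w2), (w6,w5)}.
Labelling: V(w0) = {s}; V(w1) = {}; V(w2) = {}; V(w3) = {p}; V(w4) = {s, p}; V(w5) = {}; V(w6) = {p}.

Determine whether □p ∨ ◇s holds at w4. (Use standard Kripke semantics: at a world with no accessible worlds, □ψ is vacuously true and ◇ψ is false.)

Yes

At w4: □p is false, ◇s is true, so □p ∨ ◇s is true.
  At w4: □p requires p at every successor {w0}.
    p fails at w0, so □p is false at w4.
  At w4: ◇s requires s at some successor in {w0}.
    s holds at w0, so ◇s is true at w4.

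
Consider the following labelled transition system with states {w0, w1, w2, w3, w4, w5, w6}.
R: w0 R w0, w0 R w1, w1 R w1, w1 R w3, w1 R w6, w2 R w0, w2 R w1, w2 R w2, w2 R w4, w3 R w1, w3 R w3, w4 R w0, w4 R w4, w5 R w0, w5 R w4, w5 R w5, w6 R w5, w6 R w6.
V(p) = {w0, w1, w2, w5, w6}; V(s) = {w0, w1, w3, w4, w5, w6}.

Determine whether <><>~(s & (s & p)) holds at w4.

Recall that <>ψ holds at a world iff ψ holds at some accessible world.
At w4: <><>~(s & (s & p)) requires <>~(s & (s & p)) at some successor in {w0, w4}.
  <>~(s & (s & p)) holds at w4, so <><>~(s & (s & p)) is true at w4.
    At w4: <>~(s & (s & p)) requires ~(s & (s & p)) at some successor in {w0, w4}.
      ~(s & (s & p)) holds at w4, so <>~(s & (s & p)) is true at w4.

Yes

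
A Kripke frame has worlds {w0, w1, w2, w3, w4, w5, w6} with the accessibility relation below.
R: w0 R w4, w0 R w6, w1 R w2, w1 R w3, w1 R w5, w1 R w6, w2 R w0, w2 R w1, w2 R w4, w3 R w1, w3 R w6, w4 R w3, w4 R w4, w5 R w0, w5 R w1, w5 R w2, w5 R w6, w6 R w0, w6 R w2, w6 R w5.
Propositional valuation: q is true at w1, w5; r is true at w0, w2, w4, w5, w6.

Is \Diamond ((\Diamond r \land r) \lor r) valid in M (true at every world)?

Yes

Let φ = \Diamond ((\Diamond r \land r) \lor r). Evaluate φ at each world:
  w0 (successors {w4, w6}): φ is true.
  w1 (successors {w2, w3, w5, w6}): φ is true.
  w2 (successors {w0, w1, w4}): φ is true.
  w3 (successors {w1, w6}): φ is true.
  w4 (successors {w3, w4}): φ is true.
  w5 (successors {w0, w1, w2, w6}): φ is true.
  w6 (successors {w0, w2, w5}): φ is true.
For instance, at w6:
  At w6: \Diamond ((\Diamond r \land r) \lor r) requires (\Diamond r \land r) \lor r at some successor in {w0, w2, w5}.
    (\Diamond r \land r) \lor r holds at w0, so \Diamond ((\Diamond r \land r) \lor r) is true at w6.
      At w0: \Diamond r \land r is true, r is true, so (\Diamond r \land r) \lor r is true.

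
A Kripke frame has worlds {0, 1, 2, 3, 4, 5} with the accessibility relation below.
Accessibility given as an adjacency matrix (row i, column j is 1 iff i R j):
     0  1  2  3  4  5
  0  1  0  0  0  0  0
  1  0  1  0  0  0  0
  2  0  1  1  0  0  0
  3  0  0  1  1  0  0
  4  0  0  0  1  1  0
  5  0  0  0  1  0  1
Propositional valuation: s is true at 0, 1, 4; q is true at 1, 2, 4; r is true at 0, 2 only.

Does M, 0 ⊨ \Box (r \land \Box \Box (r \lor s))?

Yes

Recall that \Box ψ holds at a world iff ψ holds at every accessible world, and \Diamond ψ holds iff ψ holds at some accessible world.
At 0: \Box (r \land \Box \Box (r \lor s)) requires r \land \Box \Box (r \lor s) at every successor {0}.
    At 0: r is true, \Box \Box (r \lor s) is true, so r \land \Box \Box (r \lor s) is true.
      At 0: \Box \Box (r \lor s) requires \Box (r \lor s) at every successor {0}.
        At 0: \Box (r \lor s) is true.
      So \Box \Box (r \lor s) is true at 0.
So \Box (r \land \Box \Box (r \lor s)) is true at 0.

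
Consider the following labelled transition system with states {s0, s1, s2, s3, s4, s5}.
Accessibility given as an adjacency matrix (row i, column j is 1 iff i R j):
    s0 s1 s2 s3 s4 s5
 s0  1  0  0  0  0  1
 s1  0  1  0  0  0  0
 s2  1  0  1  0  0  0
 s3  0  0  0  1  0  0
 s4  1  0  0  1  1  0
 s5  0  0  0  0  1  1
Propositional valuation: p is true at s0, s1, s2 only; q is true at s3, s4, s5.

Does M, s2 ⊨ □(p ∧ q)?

No

Recall that □ψ holds at a world iff ψ holds at every accessible world, and ◇ψ holds iff ψ holds at some accessible world.
At s2: □(p ∧ q) requires p ∧ q at every successor {s0, s2}.
  p ∧ q fails at s0, so □(p ∧ q) is false at s2.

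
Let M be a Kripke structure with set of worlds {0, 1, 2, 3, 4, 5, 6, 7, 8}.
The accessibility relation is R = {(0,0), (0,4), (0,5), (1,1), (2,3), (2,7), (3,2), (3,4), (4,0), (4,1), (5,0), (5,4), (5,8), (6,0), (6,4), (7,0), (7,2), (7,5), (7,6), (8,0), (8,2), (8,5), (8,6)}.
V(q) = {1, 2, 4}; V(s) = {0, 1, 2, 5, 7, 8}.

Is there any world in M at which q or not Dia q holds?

Let φ = q or not Dia q. Evaluate φ at each world:
  0 (successors {0, 4, 5}): φ is false.
  1 (successors {1}): φ is true.
  2 (successors {3, 7}): φ is true.
  3 (successors {2, 4}): φ is false.
  4 (successors {0, 1}): φ is true.
  5 (successors {0, 4, 8}): φ is false.
  6 (successors {0, 4}): φ is false.
  7 (successors {0, 2, 5, 6}): φ is false.
  8 (successors {0, 2, 5, 6}): φ is false.
Detail at 1 (witness):
  At 1: q is true, not Dia q is false, so q or not Dia q is true.
    At 1: Dia q is true, so not Dia q is false.
      At 1: Dia q requires q at some successor in {1}.
        q holds at 1, so Dia q is true at 1.

Yes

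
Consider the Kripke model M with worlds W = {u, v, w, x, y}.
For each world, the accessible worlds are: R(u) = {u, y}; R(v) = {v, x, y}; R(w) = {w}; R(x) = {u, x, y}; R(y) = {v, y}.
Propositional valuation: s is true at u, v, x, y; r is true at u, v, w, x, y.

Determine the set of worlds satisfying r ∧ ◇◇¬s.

w

Let φ = r ∧ ◇◇¬s. Evaluate φ at each world:
  u (successors {u, y}): φ is false.
  v (successors {v, x, y}): φ is false.
  w (successors {w}): φ is true.
  x (successors {u, x, y}): φ is false.
  y (successors {v, y}): φ is false.
For instance, at w:
  At w: r is true, ◇◇¬s is true, so r ∧ ◇◇¬s is true.
    At w: ◇◇¬s requires ◇¬s at some successor in {w}.
      ◇¬s holds at w, so ◇◇¬s is true at w.
Satisfying worlds: {w}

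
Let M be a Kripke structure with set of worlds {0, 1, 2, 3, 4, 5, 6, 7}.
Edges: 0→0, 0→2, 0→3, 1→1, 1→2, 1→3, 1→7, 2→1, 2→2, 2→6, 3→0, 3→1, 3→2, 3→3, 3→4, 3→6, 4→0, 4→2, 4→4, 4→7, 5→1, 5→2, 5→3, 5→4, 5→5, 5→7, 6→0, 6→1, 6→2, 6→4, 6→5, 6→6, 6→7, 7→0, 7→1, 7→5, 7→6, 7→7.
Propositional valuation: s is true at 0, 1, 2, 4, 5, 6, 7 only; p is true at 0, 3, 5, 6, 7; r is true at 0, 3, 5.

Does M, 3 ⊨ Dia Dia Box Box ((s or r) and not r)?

At 3: Dia Dia Box Box ((s or r) and not r) requires Dia Box Box ((s or r) and not r) at some successor in {0, 1, 2, 3, 4, 6}.
  At 0: Dia Box Box ((s or r) and not r) is false.
  At 1: Dia Box Box ((s or r) and not r) is false.
  At 2: Dia Box Box ((s or r) and not r) is false.
  At 3: Dia Box Box ((s or r) and not r) is false.
  At 4: Dia Box Box ((s or r) and not r) is false.
  At 6: Dia Box Box ((s or r) and not r) is false.
So Dia Dia Box Box ((s or r) and not r) is false at 3.

No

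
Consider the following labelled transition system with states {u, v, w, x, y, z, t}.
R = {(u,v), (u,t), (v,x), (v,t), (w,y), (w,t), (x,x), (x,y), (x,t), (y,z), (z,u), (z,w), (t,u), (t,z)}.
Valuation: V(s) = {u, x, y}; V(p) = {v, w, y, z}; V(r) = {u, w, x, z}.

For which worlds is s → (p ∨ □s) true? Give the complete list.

v, w, y, z, t

Recall that □ψ holds at a world iff ψ holds at every accessible world, and ◇ψ holds iff ψ holds at some accessible world.
Let φ = s → (p ∨ □s). Evaluate φ at each world:
  u (successors {v, t}): φ is false.
  v (successors {x, t}): φ is true.
  w (successors {y, t}): φ is true.
  x (successors {x, y, t}): φ is false.
  y (successors {z}): φ is true.
  z (successors {u, w}): φ is true.
  t (successors {u, z}): φ is true.
For instance, at z:
  At z: s is false, p ∨ □s is true, so s → (p ∨ □s) is true.
    At z: p is true, □s is false, so p ∨ □s is true.
      At z: □s requires s at every successor {u, w}.
        s fails at w, so □s is false at z.
Satisfying worlds: {v, w, y, z, t}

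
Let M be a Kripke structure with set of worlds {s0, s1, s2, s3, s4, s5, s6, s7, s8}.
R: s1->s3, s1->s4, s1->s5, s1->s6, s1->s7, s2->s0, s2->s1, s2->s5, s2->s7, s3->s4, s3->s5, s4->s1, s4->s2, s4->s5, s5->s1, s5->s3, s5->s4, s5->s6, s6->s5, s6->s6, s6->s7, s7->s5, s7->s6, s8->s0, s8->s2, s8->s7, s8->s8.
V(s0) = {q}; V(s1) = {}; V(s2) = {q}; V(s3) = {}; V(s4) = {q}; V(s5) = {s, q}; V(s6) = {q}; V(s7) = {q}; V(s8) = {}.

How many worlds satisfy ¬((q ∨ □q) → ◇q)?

1

Recall that □ψ holds at a world iff ψ holds at every accessible world, and ◇ψ holds iff ψ holds at some accessible world.
Let φ = ¬((q ∨ □q) → ◇q). Evaluate φ at each world:
  s0 (successors ∅): φ is true.
  s1 (successors {s3, s4, s5, s6, s7}): φ is false.
  s2 (successors {s0, s1, s5, s7}): φ is false.
  s3 (successors {s4, s5}): φ is false.
  s4 (successors {s1, s2, s5}): φ is false.
  s5 (successors {s1, s3, s4, s6}): φ is false.
  s6 (successors {s5, s6, s7}): φ is false.
  s7 (successors {s5, s6}): φ is false.
  s8 (successors {s0, s2, s7, s8}): φ is false.
For instance, at s8:
  At s8: (q ∨ □q) → ◇q is true, so ¬((q ∨ □q) → ◇q) is false.
    At s8: q ∨ □q is false, ◇q is true, so (q ∨ □q) → ◇q is true.
      At s8: q is false, □q is false, so q ∨ □q is false.
      At s8: ◇q requires q at some successor in {s0, s2, s7, s8}.
        q holds at s0, so ◇q is true at s8.
Satisfying worlds: {s0}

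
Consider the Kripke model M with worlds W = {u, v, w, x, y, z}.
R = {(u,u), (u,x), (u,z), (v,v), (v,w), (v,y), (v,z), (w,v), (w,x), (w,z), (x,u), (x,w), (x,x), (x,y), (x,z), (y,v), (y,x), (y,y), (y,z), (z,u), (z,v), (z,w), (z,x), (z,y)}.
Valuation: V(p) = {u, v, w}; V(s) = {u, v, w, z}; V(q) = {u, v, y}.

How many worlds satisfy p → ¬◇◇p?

3

Let φ = p → ¬◇◇p. Evaluate φ at each world:
  u (successors {u, x, z}): φ is false.
  v (successors {v, w, y, z}): φ is false.
  w (successors {v, x, z}): φ is false.
  x (successors {u, w, x, y, z}): φ is true.
  y (successors {v, x, y, z}): φ is true.
  z (successors {u, v, w, x, y}): φ is true.
For instance, at y:
  At y: p is false, ¬◇◇p is false, so p → ¬◇◇p is true.
    At y: ◇◇p is true, so ¬◇◇p is false.
      At y: ◇◇p requires ◇p at some successor in {v, x, y, z}.
        ◇p holds at v, so ◇◇p is true at y.
Satisfying worlds: {x, y, z}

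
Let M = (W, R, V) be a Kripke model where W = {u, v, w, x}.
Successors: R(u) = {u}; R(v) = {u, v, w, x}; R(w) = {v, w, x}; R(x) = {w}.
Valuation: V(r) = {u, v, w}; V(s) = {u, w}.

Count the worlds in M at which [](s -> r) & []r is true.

Recall that []ψ holds at a world iff ψ holds at every accessible world, and <>ψ holds iff ψ holds at some accessible world.
Let φ = [](s -> r) & []r. Evaluate φ at each world:
  u (successors {u}): φ is true.
  v (successors {u, v, w, x}): φ is false.
  w (successors {v, w, x}): φ is false.
  x (successors {w}): φ is true.
For instance, at v:
  At v: [](s -> r) is true, []r is false, so [](s -> r) & []r is false.
    At v: [](s -> r) requires s -> r at every successor {u, v, w, x}.
      At u: s -> r is true.
      At v: s -> r is true.
      At w: s -> r is true.
      At x: s -> r is true.
    So [](s -> r) is true at v.
    At v: []r requires r at every successor {u, v, w, x}.
      r fails at x, so []r is false at v.
Satisfying worlds: {u, x}

2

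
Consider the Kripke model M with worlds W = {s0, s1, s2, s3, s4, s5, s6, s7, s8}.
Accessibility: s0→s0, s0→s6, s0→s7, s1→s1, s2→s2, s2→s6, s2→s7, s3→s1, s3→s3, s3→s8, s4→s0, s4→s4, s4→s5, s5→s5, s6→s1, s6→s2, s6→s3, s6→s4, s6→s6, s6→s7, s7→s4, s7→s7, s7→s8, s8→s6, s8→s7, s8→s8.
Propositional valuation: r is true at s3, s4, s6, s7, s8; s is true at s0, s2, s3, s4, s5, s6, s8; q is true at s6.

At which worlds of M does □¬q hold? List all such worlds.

Let φ = □¬q. Evaluate φ at each world:
  s0 (successors {s0, s6, s7}): φ is false.
  s1 (successors {s1}): φ is true.
  s2 (successors {s2, s6, s7}): φ is false.
  s3 (successors {s1, s3, s8}): φ is true.
  s4 (successors {s0, s4, s5}): φ is true.
  s5 (successors {s5}): φ is true.
  s6 (successors {s1, s2, s3, s4, s6, s7}): φ is false.
  s7 (successors {s4, s7, s8}): φ is true.
  s8 (successors {s6, s7, s8}): φ is false.
For instance, at s4:
  At s4: □¬q requires ¬q at every successor {s0, s4, s5}.
    At s0: ¬q is true.
    At s4: ¬q is true.
    At s5: ¬q is true.
  So □¬q is true at s4.
Satisfying worlds: {s1, s3, s4, s5, s7}

s1, s3, s4, s5, s7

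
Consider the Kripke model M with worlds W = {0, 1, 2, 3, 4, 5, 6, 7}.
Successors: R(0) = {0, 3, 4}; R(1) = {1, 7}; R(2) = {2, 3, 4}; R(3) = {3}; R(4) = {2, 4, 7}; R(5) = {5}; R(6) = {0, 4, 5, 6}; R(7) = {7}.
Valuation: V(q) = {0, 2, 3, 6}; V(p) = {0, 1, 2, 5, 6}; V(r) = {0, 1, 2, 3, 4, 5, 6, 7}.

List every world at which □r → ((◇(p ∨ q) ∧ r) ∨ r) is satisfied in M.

0, 1, 2, 3, 4, 5, 6, 7

Recall that □ψ holds at a world iff ψ holds at every accessible world, and ◇ψ holds iff ψ holds at some accessible world.
Let φ = □r → ((◇(p ∨ q) ∧ r) ∨ r). Evaluate φ at each world:
  0 (successors {0, 3, 4}): φ is true.
  1 (successors {1, 7}): φ is true.
  2 (successors {2, 3, 4}): φ is true.
  3 (successors {3}): φ is true.
  4 (successors {2, 4, 7}): φ is true.
  5 (successors {5}): φ is true.
  6 (successors {0, 4, 5, 6}): φ is true.
  7 (successors {7}): φ is true.
For instance, at 6:
  At 6: □r is true, (◇(p ∨ q) ∧ r) ∨ r is true, so □r → ((◇(p ∨ q) ∧ r) ∨ r) is true.
    At 6: □r requires r at every successor {0, 4, 5, 6}.
      At 0: r is true.
      At 4: r is true.
      At 5: r is true.
      At 6: r is true.
    So □r is true at 6.
    At 6: ◇(p ∨ q) ∧ r is true, r is true, so (◇(p ∨ q) ∧ r) ∨ r is true.
      At 6: ◇(p ∨ q) is true, r is true, so ◇(p ∨ q) ∧ r is true.
Satisfying worlds: {0, 1, 2, 3, 4, 5, 6, 7}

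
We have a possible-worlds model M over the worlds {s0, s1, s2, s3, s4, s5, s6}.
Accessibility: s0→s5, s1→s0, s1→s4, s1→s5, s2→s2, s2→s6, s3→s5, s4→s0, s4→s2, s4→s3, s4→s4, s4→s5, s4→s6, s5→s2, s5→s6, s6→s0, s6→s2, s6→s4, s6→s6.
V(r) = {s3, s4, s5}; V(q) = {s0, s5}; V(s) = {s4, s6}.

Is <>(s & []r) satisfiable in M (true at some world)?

Let φ = <>(s & []r). Evaluate φ at each world:
  s0 (successors {s5}): φ is false.
  s1 (successors {s0, s4, s5}): φ is false.
  s2 (successors {s2, s6}): φ is false.
  s3 (successors {s5}): φ is false.
  s4 (successors {s0, s2, s3, s4, s5, s6}): φ is false.
  s5 (successors {s2, s6}): φ is false.
  s6 (successors {s0, s2, s4, s6}): φ is false.
For instance, at s0:
  At s0: <>(s & []r) requires s & []r at some successor in {s5}.
    At s5: s & []r is false.
  So <>(s & []r) is false at s0.

No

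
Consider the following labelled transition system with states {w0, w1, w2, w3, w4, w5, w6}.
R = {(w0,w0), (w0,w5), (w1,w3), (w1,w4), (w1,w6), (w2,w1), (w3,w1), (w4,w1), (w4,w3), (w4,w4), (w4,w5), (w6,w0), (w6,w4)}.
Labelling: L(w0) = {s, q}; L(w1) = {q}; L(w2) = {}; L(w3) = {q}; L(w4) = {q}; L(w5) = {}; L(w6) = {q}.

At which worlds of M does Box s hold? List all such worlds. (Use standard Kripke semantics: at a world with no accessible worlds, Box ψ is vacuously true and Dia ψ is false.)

w5

Recall that Box ψ holds at a world iff ψ holds at every accessible world, and Dia ψ holds iff ψ holds at some accessible world.
Let φ = Box s. Evaluate φ at each world:
  w0 (successors {w0, w5}): φ is false.
  w1 (successors {w3, w4, w6}): φ is false.
  w2 (successors {w1}): φ is false.
  w3 (successors {w1}): φ is false.
  w4 (successors {w1, w3, w4, w5}): φ is false.
  w5 (successors ∅): φ is true.
  w6 (successors {w0, w4}): φ is false.
For instance, at w3:
  At w3: Box s requires s at every successor {w1}.
    s fails at w1, so Box s is false at w3.
Satisfying worlds: {w5}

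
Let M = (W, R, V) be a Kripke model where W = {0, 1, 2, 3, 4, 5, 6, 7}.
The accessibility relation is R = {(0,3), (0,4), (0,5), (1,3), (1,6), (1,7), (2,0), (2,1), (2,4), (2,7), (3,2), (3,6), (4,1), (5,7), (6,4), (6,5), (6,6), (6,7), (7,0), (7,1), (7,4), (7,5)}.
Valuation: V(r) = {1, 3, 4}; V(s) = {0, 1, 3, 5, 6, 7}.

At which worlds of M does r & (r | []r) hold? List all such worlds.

1, 3, 4

Recall that []ψ holds at a world iff ψ holds at every accessible world, and <>ψ holds iff ψ holds at some accessible world.
Let φ = r & (r | []r). Evaluate φ at each world:
  0 (successors {3, 4, 5}): φ is false.
  1 (successors {3, 6, 7}): φ is true.
  2 (successors {0, 1, 4, 7}): φ is false.
  3 (successors {2, 6}): φ is true.
  4 (successors {1}): φ is true.
  5 (successors {7}): φ is false.
  6 (successors {4, 5, 6, 7}): φ is false.
  7 (successors {0, 1, 4, 5}): φ is false.
For instance, at 0:
  At 0: r is false, r | []r is false, so r & (r | []r) is false.
    At 0: r is false, []r is false, so r | []r is false.
      At 0: []r requires r at every successor {3, 4, 5}.
        r fails at 5, so []r is false at 0.
Satisfying worlds: {1, 3, 4}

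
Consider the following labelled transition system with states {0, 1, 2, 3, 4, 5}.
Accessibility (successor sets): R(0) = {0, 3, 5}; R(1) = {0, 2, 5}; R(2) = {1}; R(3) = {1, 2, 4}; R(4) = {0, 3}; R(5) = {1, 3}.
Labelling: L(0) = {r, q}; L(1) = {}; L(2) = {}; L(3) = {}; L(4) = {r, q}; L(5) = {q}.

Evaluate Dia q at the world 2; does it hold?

At 2: Dia q requires q at some successor in {1}.
  At 1: q is false.
So Dia q is false at 2.

No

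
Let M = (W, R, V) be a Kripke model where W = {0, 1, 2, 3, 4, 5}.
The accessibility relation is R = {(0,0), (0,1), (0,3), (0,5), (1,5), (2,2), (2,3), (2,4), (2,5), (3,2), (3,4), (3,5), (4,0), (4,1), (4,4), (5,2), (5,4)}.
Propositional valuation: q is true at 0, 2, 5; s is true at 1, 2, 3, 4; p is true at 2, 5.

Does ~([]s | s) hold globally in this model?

Let φ = ~([]s | s). Evaluate φ at each world:
  0 (successors {0, 1, 3, 5}): φ is true.
  1 (successors {5}): φ is false.
  2 (successors {2, 3, 4, 5}): φ is false.
  3 (successors {2, 4, 5}): φ is false.
  4 (successors {0, 1, 4}): φ is false.
  5 (successors {2, 4}): φ is false.
Detail at 1 (counterexample):
  At 1: []s | s is true, so ~([]s | s) is false.
    At 1: []s is false, s is true, so []s | s is true.
      At 1: []s requires s at every successor {5}.
        s fails at 5, so []s is false at 1.

No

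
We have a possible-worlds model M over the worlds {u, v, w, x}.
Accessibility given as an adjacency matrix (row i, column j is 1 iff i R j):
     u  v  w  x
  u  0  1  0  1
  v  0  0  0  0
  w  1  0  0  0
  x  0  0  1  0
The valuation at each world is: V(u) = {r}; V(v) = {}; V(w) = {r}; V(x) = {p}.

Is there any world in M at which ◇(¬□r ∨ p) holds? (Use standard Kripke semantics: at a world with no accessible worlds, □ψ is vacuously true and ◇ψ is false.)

Yes

Let φ = ◇(¬□r ∨ p). Evaluate φ at each world:
  u (successors {v, x}): φ is true.
  v (successors ∅): φ is false.
  w (successors {u}): φ is true.
  x (successors {w}): φ is false.
Detail at u (witness):
  At u: ◇(¬□r ∨ p) requires ¬□r ∨ p at some successor in {v, x}.
    ¬□r ∨ p holds at x, so ◇(¬□r ∨ p) is true at u.
      At x: ¬□r is false, p is true, so ¬□r ∨ p is true.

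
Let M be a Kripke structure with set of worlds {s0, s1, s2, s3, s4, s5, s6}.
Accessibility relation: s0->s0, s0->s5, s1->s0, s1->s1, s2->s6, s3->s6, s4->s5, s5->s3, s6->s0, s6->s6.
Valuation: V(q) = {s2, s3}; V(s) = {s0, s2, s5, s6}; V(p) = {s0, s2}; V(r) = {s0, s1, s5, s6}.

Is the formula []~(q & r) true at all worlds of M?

Let φ = []~(q & r). Evaluate φ at each world:
  s0 (successors {s0, s5}): φ is true.
  s1 (successors {s0, s1}): φ is true.
  s2 (successors {s6}): φ is true.
  s3 (successors {s6}): φ is true.
  s4 (successors {s5}): φ is true.
  s5 (successors {s3}): φ is true.
  s6 (successors {s0, s6}): φ is true.
For instance, at s6:
  At s6: []~(q & r) requires ~(q & r) at every successor {s0, s6}.
    At s0: ~(q & r) is true.
    At s6: ~(q & r) is true.
  So []~(q & r) is true at s6.

Yes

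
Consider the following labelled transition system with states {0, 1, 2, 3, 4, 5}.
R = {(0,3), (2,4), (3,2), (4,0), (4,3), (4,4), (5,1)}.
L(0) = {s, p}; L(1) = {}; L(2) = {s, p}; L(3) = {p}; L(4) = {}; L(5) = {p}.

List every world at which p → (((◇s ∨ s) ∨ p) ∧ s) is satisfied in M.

Let φ = p → (((◇s ∨ s) ∨ p) ∧ s). Evaluate φ at each world:
  0 (successors {3}): φ is true.
  1 (successors ∅): φ is true.
  2 (successors {4}): φ is true.
  3 (successors {2}): φ is false.
  4 (successors {0, 3, 4}): φ is true.
  5 (successors {1}): φ is false.
For instance, at 0:
  At 0: p is true, ((◇s ∨ s) ∨ p) ∧ s is true, so p → (((◇s ∨ s) ∨ p) ∧ s) is true.
    At 0: (◇s ∨ s) ∨ p is true, s is true, so ((◇s ∨ s) ∨ p) ∧ s is true.
      At 0: ◇s ∨ s is true, p is true, so (◇s ∨ s) ∨ p is true.
Satisfying worlds: {0, 1, 2, 4}

0, 1, 2, 4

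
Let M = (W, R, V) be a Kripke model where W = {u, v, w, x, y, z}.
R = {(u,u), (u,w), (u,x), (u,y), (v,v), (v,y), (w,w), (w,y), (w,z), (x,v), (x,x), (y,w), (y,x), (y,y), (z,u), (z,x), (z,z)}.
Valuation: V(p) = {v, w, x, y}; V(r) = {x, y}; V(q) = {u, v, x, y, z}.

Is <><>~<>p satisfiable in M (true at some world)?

No

Let φ = <><>~<>p. Evaluate φ at each world:
  u (successors {u, w, x, y}): φ is false.
  v (successors {v, y}): φ is false.
  w (successors {w, y, z}): φ is false.
  x (successors {v, x}): φ is false.
  y (successors {w, x, y}): φ is false.
  z (successors {u, x, z}): φ is false.
For instance, at x:
  At x: <><>~<>p requires <>~<>p at some successor in {v, x}.
    At v: <>~<>p is false.
    At x: <>~<>p is false.
  So <><>~<>p is false at x.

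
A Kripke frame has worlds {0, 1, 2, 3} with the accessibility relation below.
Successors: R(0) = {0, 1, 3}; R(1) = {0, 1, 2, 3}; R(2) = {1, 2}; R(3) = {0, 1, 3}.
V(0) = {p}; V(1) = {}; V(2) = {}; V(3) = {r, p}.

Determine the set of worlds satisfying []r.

none

Let φ = []r. Evaluate φ at each world:
  0 (successors {0, 1, 3}): φ is false.
  1 (successors {0, 1, 2, 3}): φ is false.
  2 (successors {1, 2}): φ is false.
  3 (successors {0, 1, 3}): φ is false.
For instance, at 0:
  At 0: []r requires r at every successor {0, 1, 3}.
    r fails at 0, so []r is false at 0.
Satisfying worlds: none.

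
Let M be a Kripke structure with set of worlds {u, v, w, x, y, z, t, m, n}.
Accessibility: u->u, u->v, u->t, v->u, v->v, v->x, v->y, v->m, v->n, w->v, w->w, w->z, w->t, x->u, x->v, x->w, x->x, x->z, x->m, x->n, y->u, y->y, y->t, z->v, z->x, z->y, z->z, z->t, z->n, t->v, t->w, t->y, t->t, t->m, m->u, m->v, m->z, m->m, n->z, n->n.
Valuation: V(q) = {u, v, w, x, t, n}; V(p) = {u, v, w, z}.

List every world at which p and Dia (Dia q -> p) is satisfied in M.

Recall that Dia ψ holds at a world iff ψ holds at some accessible world.
Let φ = p and Dia (Dia q -> p). Evaluate φ at each world:
  u (successors {u, v, t}): φ is true.
  v (successors {u, v, x, y, m, n}): φ is true.
  w (successors {v, w, z, t}): φ is true.
  x (successors {u, v, w, x, z, m, n}): φ is false.
  y (successors {u, y, t}): φ is false.
  z (successors {v, x, y, z, t, n}): φ is true.
  t (successors {v, w, y, t, m}): φ is false.
  m (successors {u, v, z, m}): φ is false.
  n (successors {z, n}): φ is false.
For instance, at n:
  At n: p is false, Dia (Dia q -> p) is true, so p and Dia (Dia q -> p) is false.
    At n: Dia (Dia q -> p) requires Dia q -> p at some successor in {z, n}.
      Dia q -> p holds at z, so Dia (Dia q -> p) is true at n.
Satisfying worlds: {u, v, w, z}

u, v, w, z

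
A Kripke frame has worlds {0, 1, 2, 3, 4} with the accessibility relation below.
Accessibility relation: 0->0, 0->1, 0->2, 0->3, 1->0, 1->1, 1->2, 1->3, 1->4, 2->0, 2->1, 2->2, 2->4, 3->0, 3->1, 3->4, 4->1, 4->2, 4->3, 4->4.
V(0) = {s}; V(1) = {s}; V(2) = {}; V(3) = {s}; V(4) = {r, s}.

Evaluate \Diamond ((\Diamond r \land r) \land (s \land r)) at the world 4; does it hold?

At 4: \Diamond ((\Diamond r \land r) \land (s \land r)) requires (\Diamond r \land r) \land (s \land r) at some successor in {1, 2, 3, 4}.
  (\Diamond r \land r) \land (s \land r) holds at 4, so \Diamond ((\Diamond r \land r) \land (s \land r)) is true at 4.
    At 4: \Diamond r \land r is true, s \land r is true, so (\Diamond r \land r) \land (s \land r) is true.
      At 4: \Diamond r is true, r is true, so \Diamond r \land r is true.

Yes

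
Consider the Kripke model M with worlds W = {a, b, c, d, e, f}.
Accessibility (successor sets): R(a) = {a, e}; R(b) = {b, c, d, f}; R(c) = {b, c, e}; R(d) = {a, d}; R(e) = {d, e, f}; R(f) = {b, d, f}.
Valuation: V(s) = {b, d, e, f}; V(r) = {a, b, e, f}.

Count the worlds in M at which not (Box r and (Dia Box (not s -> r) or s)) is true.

Recall that Box ψ holds at a world iff ψ holds at every accessible world, and Dia ψ holds iff ψ holds at some accessible world.
Let φ = not (Box r and (Dia Box (not s -> r) or s)). Evaluate φ at each world:
  a (successors {a, e}): φ is false.
  b (successors {b, c, d, f}): φ is true.
  c (successors {b, c, e}): φ is true.
  d (successors {a, d}): φ is true.
  e (successors {d, e, f}): φ is true.
  f (successors {b, d, f}): φ is true.
For instance, at e:
  At e: Box r and (Dia Box (not s -> r) or s) is false, so not (Box r and (Dia Box (not s -> r) or s)) is true.
    At e: Box r is false, Dia Box (not s -> r) or s is true, so Box r and (Dia Box (not s -> r) or s) is false.
      At e: Box r requires r at every successor {d, e, f}.
        r fails at d, so Box r is false at e.
      At e: Dia Box (not s -> r) is true, s is true, so Dia Box (not s -> r) or s is true.
Satisfying worlds: {b, c, d, e, f}

5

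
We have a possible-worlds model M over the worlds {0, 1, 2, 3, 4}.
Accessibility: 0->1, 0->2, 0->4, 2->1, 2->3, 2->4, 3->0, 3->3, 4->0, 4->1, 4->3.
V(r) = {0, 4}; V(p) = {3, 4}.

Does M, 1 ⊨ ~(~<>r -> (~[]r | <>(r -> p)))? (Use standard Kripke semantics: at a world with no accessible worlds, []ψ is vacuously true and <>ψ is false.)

Yes

At 1: ~<>r -> (~[]r | <>(r -> p)) is false, so ~(~<>r -> (~[]r | <>(r -> p))) is true.
  At 1: ~<>r is true, ~[]r | <>(r -> p) is false, so ~<>r -> (~[]r | <>(r -> p)) is false.
    At 1: <>r is false, so ~<>r is true.
      At 1: no accessible worlds, so <>r is false.
    At 1: ~[]r is false, <>(r -> p) is false, so ~[]r | <>(r -> p) is false.
      At 1: []r is true, so ~[]r is false.
      At 1: no accessible worlds, so <>(r -> p) is false.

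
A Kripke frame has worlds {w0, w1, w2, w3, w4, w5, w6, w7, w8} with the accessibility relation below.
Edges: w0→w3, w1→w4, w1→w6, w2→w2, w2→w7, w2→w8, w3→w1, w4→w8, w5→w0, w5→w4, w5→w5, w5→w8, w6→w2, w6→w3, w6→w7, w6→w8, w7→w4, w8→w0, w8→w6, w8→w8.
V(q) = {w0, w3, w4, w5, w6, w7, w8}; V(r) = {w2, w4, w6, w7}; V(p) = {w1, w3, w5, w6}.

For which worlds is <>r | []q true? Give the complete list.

Recall that []ψ holds at a world iff ψ holds at every accessible world, and <>ψ holds iff ψ holds at some accessible world.
Let φ = <>r | []q. Evaluate φ at each world:
  w0 (successors {w3}): φ is true.
  w1 (successors {w4, w6}): φ is true.
  w2 (successors {w2, w7, w8}): φ is true.
  w3 (successors {w1}): φ is false.
  w4 (successors {w8}): φ is true.
  w5 (successors {w0, w4, w5, w8}): φ is true.
  w6 (successors {w2, w3, w7, w8}): φ is true.
  w7 (successors {w4}): φ is true.
  w8 (successors {w0, w6, w8}): φ is true.
For instance, at w2:
  At w2: <>r is true, []q is false, so <>r | []q is true.
    At w2: <>r requires r at some successor in {w2, w7, w8}.
      r holds at w2, so <>r is true at w2.
    At w2: []q requires q at every successor {w2, w7, w8}.
      q fails at w2, so []q is false at w2.
Satisfying worlds: {w0, w1, w2, w4, w5, w6, w7, w8}

w0, w1, w2, w4, w5, w6, w7, w8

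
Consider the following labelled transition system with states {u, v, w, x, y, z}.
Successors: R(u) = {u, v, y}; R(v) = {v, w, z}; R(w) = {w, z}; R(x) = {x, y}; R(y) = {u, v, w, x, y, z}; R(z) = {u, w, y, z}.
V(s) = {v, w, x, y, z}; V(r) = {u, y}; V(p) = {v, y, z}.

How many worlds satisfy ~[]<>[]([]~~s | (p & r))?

Let φ = ~[]<>[]([]~~s | (p & r)). Evaluate φ at each world:
  u (successors {u, v, y}): φ is true.
  v (successors {v, w, z}): φ is true.
  w (successors {w, z}): φ is true.
  x (successors {x, y}): φ is false.
  y (successors {u, v, w, x, y, z}): φ is true.
  z (successors {u, w, y, z}): φ is true.
For instance, at z:
  At z: []<>[]([]~~s | (p & r)) is false, so ~[]<>[]([]~~s | (p & r)) is true.
    At z: []<>[]([]~~s | (p & r)) requires <>[]([]~~s | (p & r)) at every successor {u, w, y, z}.
      <>[]([]~~s | (p & r)) fails at u, so []<>[]([]~~s | (p & r)) is false at z.
Satisfying worlds: {u, v, w, y, z}

5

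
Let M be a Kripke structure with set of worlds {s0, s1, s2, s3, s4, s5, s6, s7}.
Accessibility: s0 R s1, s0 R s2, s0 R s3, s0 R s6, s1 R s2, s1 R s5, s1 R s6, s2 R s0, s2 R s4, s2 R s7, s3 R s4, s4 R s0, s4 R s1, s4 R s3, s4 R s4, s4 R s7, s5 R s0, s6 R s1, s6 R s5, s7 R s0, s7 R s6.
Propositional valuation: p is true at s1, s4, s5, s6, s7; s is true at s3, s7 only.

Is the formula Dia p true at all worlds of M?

Let φ = Dia p. Evaluate φ at each world:
  s0 (successors {s1, s2, s3, s6}): φ is true.
  s1 (successors {s2, s5, s6}): φ is true.
  s2 (successors {s0, s4, s7}): φ is true.
  s3 (successors {s4}): φ is true.
  s4 (successors {s0, s1, s3, s4, s7}): φ is true.
  s5 (successors {s0}): φ is false.
  s6 (successors {s1, s5}): φ is true.
  s7 (successors {s0, s6}): φ is true.
Detail at s5 (counterexample):
  At s5: Dia p requires p at some successor in {s0}.
    At s0: p is false.
  So Dia p is false at s5.

No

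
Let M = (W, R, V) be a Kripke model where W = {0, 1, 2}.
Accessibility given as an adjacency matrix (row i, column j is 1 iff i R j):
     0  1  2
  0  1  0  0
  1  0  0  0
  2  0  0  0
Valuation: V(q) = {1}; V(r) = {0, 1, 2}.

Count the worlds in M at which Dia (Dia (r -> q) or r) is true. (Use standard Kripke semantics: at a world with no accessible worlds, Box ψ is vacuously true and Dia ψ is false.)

Recall that Dia ψ holds at a world iff ψ holds at some accessible world.
Let φ = Dia (Dia (r -> q) or r). Evaluate φ at each world:
  0 (successors {0}): φ is true.
  1 (successors ∅): φ is false.
  2 (successors ∅): φ is false.
For instance, at 0:
  At 0: Dia (Dia (r -> q) or r) requires Dia (r -> q) or r at some successor in {0}.
    Dia (r -> q) or r holds at 0, so Dia (Dia (r -> q) or r) is true at 0.
      At 0: Dia (r -> q) is false, r is true, so Dia (r -> q) or r is true.
Satisfying worlds: {0}

1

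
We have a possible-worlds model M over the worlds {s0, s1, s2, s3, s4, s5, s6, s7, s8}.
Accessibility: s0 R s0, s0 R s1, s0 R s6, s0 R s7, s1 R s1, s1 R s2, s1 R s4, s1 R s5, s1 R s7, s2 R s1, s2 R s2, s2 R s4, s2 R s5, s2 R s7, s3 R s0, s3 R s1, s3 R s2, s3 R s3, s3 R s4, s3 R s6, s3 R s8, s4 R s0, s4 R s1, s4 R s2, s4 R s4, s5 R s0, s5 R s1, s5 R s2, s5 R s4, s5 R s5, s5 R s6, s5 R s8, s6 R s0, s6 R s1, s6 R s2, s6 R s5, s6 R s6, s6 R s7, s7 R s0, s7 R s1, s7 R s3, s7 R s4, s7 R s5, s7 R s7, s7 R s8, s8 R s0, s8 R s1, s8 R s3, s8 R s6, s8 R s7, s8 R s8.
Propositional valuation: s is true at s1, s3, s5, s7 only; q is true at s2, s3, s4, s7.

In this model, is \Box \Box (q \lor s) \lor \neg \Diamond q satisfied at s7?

At s7: \Box \Box (q \lor s) is false, \neg \Diamond q is false, so \Box \Box (q \lor s) \lor \neg \Diamond q is false.
  At s7: \Box \Box (q \lor s) requires \Box (q \lor s) at every successor {s0, s1, s3, s4, s5, s7, s8}.
    \Box (q \lor s) fails at s0, so \Box \Box (q \lor s) is false at s7.
      At s0: \Box (q \lor s) requires q \lor s at every successor {s0, s1, s6, s7}.
        q \lor s fails at s0, so \Box (q \lor s) is false at s0.
  At s7: \Diamond q is true, so \neg \Diamond q is false.
    At s7: \Diamond q requires q at some successor in {s0, s1, s3, s4, s5, s7, s8}.
      q holds at s3, so \Diamond q is true at s7.

No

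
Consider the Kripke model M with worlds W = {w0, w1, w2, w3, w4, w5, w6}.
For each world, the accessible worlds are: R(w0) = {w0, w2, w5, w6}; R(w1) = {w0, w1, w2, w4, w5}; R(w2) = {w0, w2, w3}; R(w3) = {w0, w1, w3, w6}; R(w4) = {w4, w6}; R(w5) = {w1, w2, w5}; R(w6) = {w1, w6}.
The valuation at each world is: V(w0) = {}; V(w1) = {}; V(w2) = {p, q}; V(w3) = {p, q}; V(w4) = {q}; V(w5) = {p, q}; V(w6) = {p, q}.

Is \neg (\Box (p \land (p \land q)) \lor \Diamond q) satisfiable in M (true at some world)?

Recall that \Box ψ holds at a world iff ψ holds at every accessible world, and \Diamond ψ holds iff ψ holds at some accessible world.
Let φ = \neg (\Box (p \land (p \land q)) \lor \Diamond q). Evaluate φ at each world:
  w0 (successors {w0, w2, w5, w6}): φ is false.
  w1 (successors {w0, w1, w2, w4, w5}): φ is false.
  w2 (successors {w0, w2, w3}): φ is false.
  w3 (successors {w0, w1, w3, w6}): φ is false.
  w4 (successors {w4, w6}): φ is false.
  w5 (successors {w1, w2, w5}): φ is false.
  w6 (successors {w1, w6}): φ is false.
For instance, at w3:
  At w3: \Box (p \land (p \land q)) \lor \Diamond q is true, so \neg (\Box (p \land (p \land q)) \lor \Diamond q) is false.
    At w3: \Box (p \land (p \land q)) is false, \Diamond q is true, so \Box (p \land (p \land q)) \lor \Diamond q is true.
      At w3: \Box (p \land (p \land q)) requires p \land (p \land q) at every successor {w0, w1, w3, w6}.
        p \land (p \land q) fails at w0, so \Box (p \land (p \land q)) is false at w3.
      At w3: \Diamond q requires q at some successor in {w0, w1, w3, w6}.
        q holds at w3, so \Diamond q is true at w3.

No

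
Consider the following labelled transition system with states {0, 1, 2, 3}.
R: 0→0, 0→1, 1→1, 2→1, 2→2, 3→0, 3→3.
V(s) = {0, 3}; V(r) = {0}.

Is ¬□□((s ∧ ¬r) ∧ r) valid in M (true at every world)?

Let φ = ¬□□((s ∧ ¬r) ∧ r). Evaluate φ at each world:
  0 (successors {0, 1}): φ is true.
  1 (successors {1}): φ is true.
  2 (successors {1, 2}): φ is true.
  3 (successors {0, 3}): φ is true.
For instance, at 0:
  At 0: □□((s ∧ ¬r) ∧ r) is false, so ¬□□((s ∧ ¬r) ∧ r) is true.
    At 0: □□((s ∧ ¬r) ∧ r) requires □((s ∧ ¬r) ∧ r) at every successor {0, 1}.
      □((s ∧ ¬r) ∧ r) fails at 0, so □□((s ∧ ¬r) ∧ r) is false at 0.

Yes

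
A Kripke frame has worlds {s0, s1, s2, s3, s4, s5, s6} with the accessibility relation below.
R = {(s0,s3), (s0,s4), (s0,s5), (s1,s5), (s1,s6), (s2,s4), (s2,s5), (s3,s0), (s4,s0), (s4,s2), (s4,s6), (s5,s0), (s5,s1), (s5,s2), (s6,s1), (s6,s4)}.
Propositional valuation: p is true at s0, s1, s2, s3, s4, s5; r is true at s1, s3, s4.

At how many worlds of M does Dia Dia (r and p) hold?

6

Let φ = Dia Dia (r and p). Evaluate φ at each world:
  s0 (successors {s3, s4, s5}): φ is true.
  s1 (successors {s5, s6}): φ is true.
  s2 (successors {s4, s5}): φ is true.
  s3 (successors {s0}): φ is true.
  s4 (successors {s0, s2, s6}): φ is true.
  s5 (successors {s0, s1, s2}): φ is true.
  s6 (successors {s1, s4}): φ is false.
For instance, at s0:
  At s0: Dia Dia (r and p) requires Dia (r and p) at some successor in {s3, s4, s5}.
    Dia (r and p) holds at s5, so Dia Dia (r and p) is true at s0.
      At s5: Dia (r and p) requires r and p at some successor in {s0, s1, s2}.
        r and p holds at s1, so Dia (r and p) is true at s5.
Satisfying worlds: {s0, s1, s2, s3, s4, s5}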